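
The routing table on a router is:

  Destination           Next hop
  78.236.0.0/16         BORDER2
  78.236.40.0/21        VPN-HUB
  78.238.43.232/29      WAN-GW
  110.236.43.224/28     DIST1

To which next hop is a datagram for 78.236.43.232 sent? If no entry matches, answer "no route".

VPN-HUB

Routes whose prefix contains 78.236.43.232:
  78.236.0.0/16 (78.236.0.0 - 78.236.255.255) -> BORDER2
  78.236.40.0/21 (78.236.40.0 - 78.236.47.255) -> VPN-HUB
More-specific entries that do NOT match:
  78.238.43.232/29 (78.238.43.232 - 78.238.43.239) does not contain 78.236.43.232
  110.236.43.224/28 (110.236.43.224 - 110.236.43.239) does not contain 78.236.43.232
Longest matching prefix is /21 -> next hop VPN-HUB.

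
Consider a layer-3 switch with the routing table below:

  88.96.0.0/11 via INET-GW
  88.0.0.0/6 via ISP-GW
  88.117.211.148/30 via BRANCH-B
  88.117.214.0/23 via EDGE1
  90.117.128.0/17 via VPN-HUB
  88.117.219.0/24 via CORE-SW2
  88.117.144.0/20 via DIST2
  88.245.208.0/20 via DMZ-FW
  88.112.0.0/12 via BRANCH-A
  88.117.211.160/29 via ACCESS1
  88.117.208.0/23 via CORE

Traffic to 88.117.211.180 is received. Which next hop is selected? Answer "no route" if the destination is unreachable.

Routes whose prefix contains 88.117.211.180:
  88.0.0.0/6 (88.0.0.0 - 91.255.255.255) -> ISP-GW
  88.96.0.0/11 (88.96.0.0 - 88.127.255.255) -> INET-GW
  88.112.0.0/12 (88.112.0.0 - 88.127.255.255) -> BRANCH-A
More-specific entries that do NOT match:
  88.117.211.148/30 (88.117.211.148 - 88.117.211.151) does not contain 88.117.211.180
  88.117.211.160/29 (88.117.211.160 - 88.117.211.167) does not contain 88.117.211.180
  88.117.219.0/24 (88.117.219.0 - 88.117.219.255) does not contain 88.117.211.180
  88.117.214.0/23 (88.117.214.0 - 88.117.215.255) does not contain 88.117.211.180
  88.117.208.0/23 (88.117.208.0 - 88.117.209.255) does not contain 88.117.211.180
  88.117.144.0/20 (88.117.144.0 - 88.117.159.255) does not contain 88.117.211.180
  88.245.208.0/20 (88.245.208.0 - 88.245.223.255) does not contain 88.117.211.180
  90.117.128.0/17 (90.117.128.0 - 90.117.255.255) does not contain 88.117.211.180
Longest matching prefix is /12 -> next hop BRANCH-A.

BRANCH-A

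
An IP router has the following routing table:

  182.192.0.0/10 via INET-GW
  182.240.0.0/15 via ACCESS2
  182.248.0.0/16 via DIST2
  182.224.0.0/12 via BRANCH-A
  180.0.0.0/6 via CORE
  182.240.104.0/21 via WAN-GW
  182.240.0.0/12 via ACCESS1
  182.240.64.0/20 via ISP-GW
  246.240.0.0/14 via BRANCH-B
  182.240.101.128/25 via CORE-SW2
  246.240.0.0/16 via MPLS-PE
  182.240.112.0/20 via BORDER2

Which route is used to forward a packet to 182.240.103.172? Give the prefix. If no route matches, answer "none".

Entries matching 182.240.103.172:
  180.0.0.0/6 (180.0.0.0 - 183.255.255.255)
  182.192.0.0/10 (182.192.0.0 - 182.255.255.255)
  182.240.0.0/12 (182.240.0.0 - 182.255.255.255)
  182.240.0.0/15 (182.240.0.0 - 182.241.255.255)
Most specific is 182.240.0.0/15.

182.240.0.0/15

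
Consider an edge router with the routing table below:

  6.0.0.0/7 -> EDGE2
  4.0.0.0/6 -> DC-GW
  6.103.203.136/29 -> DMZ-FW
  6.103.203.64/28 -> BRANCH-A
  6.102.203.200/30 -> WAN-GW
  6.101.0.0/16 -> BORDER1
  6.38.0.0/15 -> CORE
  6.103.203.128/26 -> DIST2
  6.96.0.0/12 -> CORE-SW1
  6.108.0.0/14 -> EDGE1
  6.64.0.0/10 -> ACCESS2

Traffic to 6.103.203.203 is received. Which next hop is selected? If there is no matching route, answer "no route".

CORE-SW1

Routes whose prefix contains 6.103.203.203:
  4.0.0.0/6 (4.0.0.0 - 7.255.255.255) -> DC-GW
  6.0.0.0/7 (6.0.0.0 - 7.255.255.255) -> EDGE2
  6.64.0.0/10 (6.64.0.0 - 6.127.255.255) -> ACCESS2
  6.96.0.0/12 (6.96.0.0 - 6.111.255.255) -> CORE-SW1
More-specific entries that do NOT match:
  6.102.203.200/30 (6.102.203.200 - 6.102.203.203) does not contain 6.103.203.203
  6.103.203.136/29 (6.103.203.136 - 6.103.203.143) does not contain 6.103.203.203
  6.103.203.64/28 (6.103.203.64 - 6.103.203.79) does not contain 6.103.203.203
  6.103.203.128/26 (6.103.203.128 - 6.103.203.191) does not contain 6.103.203.203
  6.101.0.0/16 (6.101.0.0 - 6.101.255.255) does not contain 6.103.203.203
  6.38.0.0/15 (6.38.0.0 - 6.39.255.255) does not contain 6.103.203.203
  6.108.0.0/14 (6.108.0.0 - 6.111.255.255) does not contain 6.103.203.203
Longest matching prefix is /12 -> next hop CORE-SW1.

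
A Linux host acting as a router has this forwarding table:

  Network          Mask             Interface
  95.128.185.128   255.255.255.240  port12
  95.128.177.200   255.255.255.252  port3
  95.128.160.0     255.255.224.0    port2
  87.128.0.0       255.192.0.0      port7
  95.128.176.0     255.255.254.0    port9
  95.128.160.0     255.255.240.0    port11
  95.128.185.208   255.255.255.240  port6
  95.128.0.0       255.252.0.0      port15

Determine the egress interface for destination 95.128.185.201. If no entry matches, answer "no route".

Routes whose prefix contains 95.128.185.201:
  95.128.0.0/14 (95.128.0.0 - 95.131.255.255) -> port15
  95.128.160.0/19 (95.128.160.0 - 95.128.191.255) -> port2
More-specific entries that do NOT match:
  95.128.177.200/30 (95.128.177.200 - 95.128.177.203) does not contain 95.128.185.201
  95.128.185.128/28 (95.128.185.128 - 95.128.185.143) does not contain 95.128.185.201
  95.128.185.208/28 (95.128.185.208 - 95.128.185.223) does not contain 95.128.185.201
  95.128.176.0/23 (95.128.176.0 - 95.128.177.255) does not contain 95.128.185.201
  95.128.160.0/20 (95.128.160.0 - 95.128.175.255) does not contain 95.128.185.201
Longest matching prefix is /19 -> interface port2.

port2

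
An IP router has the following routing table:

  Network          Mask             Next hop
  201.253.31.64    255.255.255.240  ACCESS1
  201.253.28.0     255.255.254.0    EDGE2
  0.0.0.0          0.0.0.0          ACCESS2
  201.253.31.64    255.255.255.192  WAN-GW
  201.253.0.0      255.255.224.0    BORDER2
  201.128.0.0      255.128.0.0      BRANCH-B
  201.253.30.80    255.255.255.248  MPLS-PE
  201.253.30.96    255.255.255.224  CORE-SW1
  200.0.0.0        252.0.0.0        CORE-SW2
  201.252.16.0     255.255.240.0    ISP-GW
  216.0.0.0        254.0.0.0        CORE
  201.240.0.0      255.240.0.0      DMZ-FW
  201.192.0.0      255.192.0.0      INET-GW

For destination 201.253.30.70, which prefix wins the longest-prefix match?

201.253.0.0/19

Entries matching 201.253.30.70:
  0.0.0.0/0 (default, matches everything)
  200.0.0.0/6 (200.0.0.0 - 203.255.255.255)
  201.128.0.0/9 (201.128.0.0 - 201.255.255.255)
  201.192.0.0/10 (201.192.0.0 - 201.255.255.255)
  201.240.0.0/12 (201.240.0.0 - 201.255.255.255)
  201.253.0.0/19 (201.253.0.0 - 201.253.31.255)
Most specific is 201.253.0.0/19.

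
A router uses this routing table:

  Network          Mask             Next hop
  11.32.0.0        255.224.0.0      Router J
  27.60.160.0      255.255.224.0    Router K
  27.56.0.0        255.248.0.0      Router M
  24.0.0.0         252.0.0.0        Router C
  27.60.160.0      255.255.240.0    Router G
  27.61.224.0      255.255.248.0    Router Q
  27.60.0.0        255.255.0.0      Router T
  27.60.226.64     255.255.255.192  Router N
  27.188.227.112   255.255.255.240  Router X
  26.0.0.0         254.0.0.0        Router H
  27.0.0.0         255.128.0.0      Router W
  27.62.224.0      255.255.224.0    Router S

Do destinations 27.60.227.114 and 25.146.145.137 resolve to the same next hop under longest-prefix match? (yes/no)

no

27.60.227.114: longest match 27.60.0.0/16 -> Router T
25.146.145.137: longest match 24.0.0.0/6 -> Router C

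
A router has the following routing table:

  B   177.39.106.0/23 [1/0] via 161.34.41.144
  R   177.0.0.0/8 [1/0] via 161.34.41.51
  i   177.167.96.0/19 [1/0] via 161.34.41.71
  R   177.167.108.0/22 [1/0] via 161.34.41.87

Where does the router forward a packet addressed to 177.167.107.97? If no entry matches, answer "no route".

Routes whose prefix contains 177.167.107.97:
  177.0.0.0/8 (177.0.0.0 - 177.255.255.255) -> 161.34.41.51
  177.167.96.0/19 (177.167.96.0 - 177.167.127.255) -> 161.34.41.71
More-specific entries that do NOT match:
  177.39.106.0/23 (177.39.106.0 - 177.39.107.255) does not contain 177.167.107.97
  177.167.108.0/22 (177.167.108.0 - 177.167.111.255) does not contain 177.167.107.97
Longest matching prefix is /19 -> next hop 161.34.41.71.

161.34.41.71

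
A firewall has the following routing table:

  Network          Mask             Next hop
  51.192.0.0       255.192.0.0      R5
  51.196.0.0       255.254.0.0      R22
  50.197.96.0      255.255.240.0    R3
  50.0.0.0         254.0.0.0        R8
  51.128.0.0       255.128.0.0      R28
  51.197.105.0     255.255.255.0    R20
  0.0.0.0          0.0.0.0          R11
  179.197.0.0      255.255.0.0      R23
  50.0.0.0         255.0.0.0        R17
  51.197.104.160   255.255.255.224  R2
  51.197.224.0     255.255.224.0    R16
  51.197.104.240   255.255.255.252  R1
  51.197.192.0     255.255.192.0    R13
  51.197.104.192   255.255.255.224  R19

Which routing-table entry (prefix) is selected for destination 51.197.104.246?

51.196.0.0/15

Entries matching 51.197.104.246:
  0.0.0.0/0 (default, matches everything)
  50.0.0.0/7 (50.0.0.0 - 51.255.255.255)
  51.128.0.0/9 (51.128.0.0 - 51.255.255.255)
  51.192.0.0/10 (51.192.0.0 - 51.255.255.255)
  51.196.0.0/15 (51.196.0.0 - 51.197.255.255)
Most specific is 51.196.0.0/15.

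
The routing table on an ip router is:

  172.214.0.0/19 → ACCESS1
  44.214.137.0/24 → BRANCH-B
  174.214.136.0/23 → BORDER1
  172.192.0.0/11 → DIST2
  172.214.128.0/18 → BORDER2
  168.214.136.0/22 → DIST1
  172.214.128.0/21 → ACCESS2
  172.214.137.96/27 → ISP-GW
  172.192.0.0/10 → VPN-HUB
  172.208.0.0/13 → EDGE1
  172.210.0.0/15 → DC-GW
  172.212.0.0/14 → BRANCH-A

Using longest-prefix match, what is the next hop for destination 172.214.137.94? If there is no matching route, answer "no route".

Routes whose prefix contains 172.214.137.94:
  172.192.0.0/10 (172.192.0.0 - 172.255.255.255) -> VPN-HUB
  172.192.0.0/11 (172.192.0.0 - 172.223.255.255) -> DIST2
  172.208.0.0/13 (172.208.0.0 - 172.215.255.255) -> EDGE1
  172.212.0.0/14 (172.212.0.0 - 172.215.255.255) -> BRANCH-A
  172.214.128.0/18 (172.214.128.0 - 172.214.191.255) -> BORDER2
More-specific entries that do NOT match:
  172.214.137.96/27 (172.214.137.96 - 172.214.137.127) does not contain 172.214.137.94
  44.214.137.0/24 (44.214.137.0 - 44.214.137.255) does not contain 172.214.137.94
  174.214.136.0/23 (174.214.136.0 - 174.214.137.255) does not contain 172.214.137.94
  168.214.136.0/22 (168.214.136.0 - 168.214.139.255) does not contain 172.214.137.94
  172.214.128.0/21 (172.214.128.0 - 172.214.135.255) does not contain 172.214.137.94
  172.214.0.0/19 (172.214.0.0 - 172.214.31.255) does not contain 172.214.137.94
Longest matching prefix is /18 -> next hop BORDER2.

BORDER2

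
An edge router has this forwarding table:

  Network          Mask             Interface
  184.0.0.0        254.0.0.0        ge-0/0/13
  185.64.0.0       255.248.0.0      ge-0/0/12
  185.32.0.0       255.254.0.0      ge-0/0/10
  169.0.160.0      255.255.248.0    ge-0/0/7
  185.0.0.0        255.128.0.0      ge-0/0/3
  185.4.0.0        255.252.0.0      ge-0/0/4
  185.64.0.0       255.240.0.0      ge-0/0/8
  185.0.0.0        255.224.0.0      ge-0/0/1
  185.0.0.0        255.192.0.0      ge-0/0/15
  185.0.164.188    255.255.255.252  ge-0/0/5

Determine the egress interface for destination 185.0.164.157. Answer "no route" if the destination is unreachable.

Routes whose prefix contains 185.0.164.157:
  184.0.0.0/7 (184.0.0.0 - 185.255.255.255) -> ge-0/0/13
  185.0.0.0/9 (185.0.0.0 - 185.127.255.255) -> ge-0/0/3
  185.0.0.0/10 (185.0.0.0 - 185.63.255.255) -> ge-0/0/15
  185.0.0.0/11 (185.0.0.0 - 185.31.255.255) -> ge-0/0/1
More-specific entries that do NOT match:
  185.0.164.188/30 (185.0.164.188 - 185.0.164.191) does not contain 185.0.164.157
  169.0.160.0/21 (169.0.160.0 - 169.0.167.255) does not contain 185.0.164.157
  185.32.0.0/15 (185.32.0.0 - 185.33.255.255) does not contain 185.0.164.157
  185.4.0.0/14 (185.4.0.0 - 185.7.255.255) does not contain 185.0.164.157
  185.64.0.0/13 (185.64.0.0 - 185.71.255.255) does not contain 185.0.164.157
  185.64.0.0/12 (185.64.0.0 - 185.79.255.255) does not contain 185.0.164.157
Longest matching prefix is /11 -> interface ge-0/0/1.

ge-0/0/1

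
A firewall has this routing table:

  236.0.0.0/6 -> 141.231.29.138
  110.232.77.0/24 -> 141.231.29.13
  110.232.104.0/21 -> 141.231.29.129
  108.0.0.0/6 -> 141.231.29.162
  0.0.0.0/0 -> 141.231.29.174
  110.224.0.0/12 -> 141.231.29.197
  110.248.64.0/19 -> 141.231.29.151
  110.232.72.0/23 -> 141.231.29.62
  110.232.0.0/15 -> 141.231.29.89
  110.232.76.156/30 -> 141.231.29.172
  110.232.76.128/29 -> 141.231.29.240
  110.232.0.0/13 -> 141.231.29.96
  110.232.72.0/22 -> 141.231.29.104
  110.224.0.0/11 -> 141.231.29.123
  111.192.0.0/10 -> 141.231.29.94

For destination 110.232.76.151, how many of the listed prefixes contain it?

Prefixes containing 110.232.76.151:
  0.0.0.0/0 (default, matches everything)
  108.0.0.0/6 (108.0.0.0 - 111.255.255.255)
  110.224.0.0/11 (110.224.0.0 - 110.255.255.255)
  110.224.0.0/12 (110.224.0.0 - 110.239.255.255)
  110.232.0.0/13 (110.232.0.0 - 110.239.255.255)
  110.232.0.0/15 (110.232.0.0 - 110.233.255.255)
Total matching entries: 6.

6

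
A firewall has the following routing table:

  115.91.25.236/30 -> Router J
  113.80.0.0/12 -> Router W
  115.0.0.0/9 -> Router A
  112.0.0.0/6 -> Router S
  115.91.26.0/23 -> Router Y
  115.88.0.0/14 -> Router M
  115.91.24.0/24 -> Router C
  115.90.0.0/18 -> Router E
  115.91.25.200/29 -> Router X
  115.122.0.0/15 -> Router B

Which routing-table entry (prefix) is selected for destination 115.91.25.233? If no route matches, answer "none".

115.88.0.0/14

Entries matching 115.91.25.233:
  112.0.0.0/6 (112.0.0.0 - 115.255.255.255)
  115.0.0.0/9 (115.0.0.0 - 115.127.255.255)
  115.88.0.0/14 (115.88.0.0 - 115.91.255.255)
Most specific is 115.88.0.0/14.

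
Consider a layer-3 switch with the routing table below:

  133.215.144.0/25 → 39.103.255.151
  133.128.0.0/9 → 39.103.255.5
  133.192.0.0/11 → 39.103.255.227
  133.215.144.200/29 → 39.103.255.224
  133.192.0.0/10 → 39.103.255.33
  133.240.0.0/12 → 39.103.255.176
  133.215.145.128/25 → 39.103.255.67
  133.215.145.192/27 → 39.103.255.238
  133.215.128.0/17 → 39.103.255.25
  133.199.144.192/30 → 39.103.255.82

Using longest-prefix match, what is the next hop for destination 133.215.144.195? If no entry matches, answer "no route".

Routes whose prefix contains 133.215.144.195:
  133.128.0.0/9 (133.128.0.0 - 133.255.255.255) -> 39.103.255.5
  133.192.0.0/10 (133.192.0.0 - 133.255.255.255) -> 39.103.255.33
  133.192.0.0/11 (133.192.0.0 - 133.223.255.255) -> 39.103.255.227
  133.215.128.0/17 (133.215.128.0 - 133.215.255.255) -> 39.103.255.25
More-specific entries that do NOT match:
  133.199.144.192/30 (133.199.144.192 - 133.199.144.195) does not contain 133.215.144.195
  133.215.144.200/29 (133.215.144.200 - 133.215.144.207) does not contain 133.215.144.195
  133.215.145.192/27 (133.215.145.192 - 133.215.145.223) does not contain 133.215.144.195
  133.215.144.0/25 (133.215.144.0 - 133.215.144.127) does not contain 133.215.144.195
  133.215.145.128/25 (133.215.145.128 - 133.215.145.255) does not contain 133.215.144.195
Longest matching prefix is /17 -> next hop 39.103.255.25.

39.103.255.25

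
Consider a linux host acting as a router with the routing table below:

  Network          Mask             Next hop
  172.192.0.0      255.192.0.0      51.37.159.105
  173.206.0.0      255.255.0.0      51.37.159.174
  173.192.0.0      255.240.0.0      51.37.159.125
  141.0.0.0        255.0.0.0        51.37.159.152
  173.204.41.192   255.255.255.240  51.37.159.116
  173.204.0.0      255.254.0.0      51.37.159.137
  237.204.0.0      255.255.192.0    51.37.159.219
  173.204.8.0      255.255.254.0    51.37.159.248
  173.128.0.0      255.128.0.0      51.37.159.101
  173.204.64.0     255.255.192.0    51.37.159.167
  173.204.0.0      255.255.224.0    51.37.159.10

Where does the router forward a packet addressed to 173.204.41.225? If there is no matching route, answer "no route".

51.37.159.137

Routes whose prefix contains 173.204.41.225:
  173.128.0.0/9 (173.128.0.0 - 173.255.255.255) -> 51.37.159.101
  173.192.0.0/12 (173.192.0.0 - 173.207.255.255) -> 51.37.159.125
  173.204.0.0/15 (173.204.0.0 - 173.205.255.255) -> 51.37.159.137
More-specific entries that do NOT match:
  173.204.41.192/28 (173.204.41.192 - 173.204.41.207) does not contain 173.204.41.225
  173.204.8.0/23 (173.204.8.0 - 173.204.9.255) does not contain 173.204.41.225
  173.204.0.0/19 (173.204.0.0 - 173.204.31.255) does not contain 173.204.41.225
  237.204.0.0/18 (237.204.0.0 - 237.204.63.255) does not contain 173.204.41.225
  173.204.64.0/18 (173.204.64.0 - 173.204.127.255) does not contain 173.204.41.225
  173.206.0.0/16 (173.206.0.0 - 173.206.255.255) does not contain 173.204.41.225
Longest matching prefix is /15 -> next hop 51.37.159.137.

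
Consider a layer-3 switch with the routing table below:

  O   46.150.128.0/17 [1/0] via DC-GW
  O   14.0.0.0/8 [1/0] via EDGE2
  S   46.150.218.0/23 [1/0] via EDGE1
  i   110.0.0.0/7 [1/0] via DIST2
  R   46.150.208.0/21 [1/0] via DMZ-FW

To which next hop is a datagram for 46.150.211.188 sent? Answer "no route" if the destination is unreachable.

DMZ-FW

Routes whose prefix contains 46.150.211.188:
  46.150.128.0/17 (46.150.128.0 - 46.150.255.255) -> DC-GW
  46.150.208.0/21 (46.150.208.0 - 46.150.215.255) -> DMZ-FW
More-specific entries that do NOT match:
  46.150.218.0/23 (46.150.218.0 - 46.150.219.255) does not contain 46.150.211.188
Longest matching prefix is /21 -> next hop DMZ-FW.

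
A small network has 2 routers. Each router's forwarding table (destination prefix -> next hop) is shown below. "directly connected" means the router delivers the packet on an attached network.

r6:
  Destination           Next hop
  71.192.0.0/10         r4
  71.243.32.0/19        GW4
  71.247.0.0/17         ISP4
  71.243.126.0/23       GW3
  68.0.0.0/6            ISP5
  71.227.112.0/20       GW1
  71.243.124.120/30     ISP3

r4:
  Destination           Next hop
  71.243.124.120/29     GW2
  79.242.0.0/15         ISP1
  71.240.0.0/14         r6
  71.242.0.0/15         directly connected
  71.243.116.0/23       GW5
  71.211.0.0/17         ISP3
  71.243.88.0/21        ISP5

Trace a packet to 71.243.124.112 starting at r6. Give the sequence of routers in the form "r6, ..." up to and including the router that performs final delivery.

At r6: longest match for 71.243.124.112 is 71.192.0.0/10 -> r4
At r4: longest match for 71.243.124.112 is 71.242.0.0/15 -> directly connected

r6, r4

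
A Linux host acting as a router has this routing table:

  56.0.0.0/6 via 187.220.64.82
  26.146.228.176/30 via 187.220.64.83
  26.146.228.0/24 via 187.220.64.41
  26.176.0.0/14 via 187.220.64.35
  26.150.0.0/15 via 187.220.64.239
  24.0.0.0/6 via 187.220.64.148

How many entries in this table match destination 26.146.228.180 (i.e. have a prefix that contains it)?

2

Prefixes containing 26.146.228.180:
  24.0.0.0/6 (24.0.0.0 - 27.255.255.255)
  26.146.228.0/24 (26.146.228.0 - 26.146.228.255)
Total matching entries: 2.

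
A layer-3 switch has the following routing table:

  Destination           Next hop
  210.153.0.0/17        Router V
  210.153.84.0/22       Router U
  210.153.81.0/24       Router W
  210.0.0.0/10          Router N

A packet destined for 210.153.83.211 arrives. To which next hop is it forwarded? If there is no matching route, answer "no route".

Routes whose prefix contains 210.153.83.211:
  210.153.0.0/17 (210.153.0.0 - 210.153.127.255) -> Router V
More-specific entries that do NOT match:
  210.153.81.0/24 (210.153.81.0 - 210.153.81.255) does not contain 210.153.83.211
  210.153.84.0/22 (210.153.84.0 - 210.153.87.255) does not contain 210.153.83.211
Longest matching prefix is /17 -> next hop Router V.

Router V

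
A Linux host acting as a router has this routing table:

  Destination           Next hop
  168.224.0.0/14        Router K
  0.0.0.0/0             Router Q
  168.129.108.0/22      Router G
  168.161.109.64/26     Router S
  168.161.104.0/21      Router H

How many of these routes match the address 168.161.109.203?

Prefixes containing 168.161.109.203:
  0.0.0.0/0 (default, matches everything)
  168.161.104.0/21 (168.161.104.0 - 168.161.111.255)
Total matching entries: 2.

2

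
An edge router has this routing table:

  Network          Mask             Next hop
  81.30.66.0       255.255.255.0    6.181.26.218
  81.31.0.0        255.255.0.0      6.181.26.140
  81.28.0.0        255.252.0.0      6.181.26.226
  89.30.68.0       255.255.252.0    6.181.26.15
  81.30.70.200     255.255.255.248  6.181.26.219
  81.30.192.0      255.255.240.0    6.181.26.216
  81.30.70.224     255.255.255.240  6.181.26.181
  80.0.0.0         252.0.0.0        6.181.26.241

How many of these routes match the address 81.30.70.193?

2

Prefixes containing 81.30.70.193:
  80.0.0.0/6 (80.0.0.0 - 83.255.255.255)
  81.28.0.0/14 (81.28.0.0 - 81.31.255.255)
Total matching entries: 2.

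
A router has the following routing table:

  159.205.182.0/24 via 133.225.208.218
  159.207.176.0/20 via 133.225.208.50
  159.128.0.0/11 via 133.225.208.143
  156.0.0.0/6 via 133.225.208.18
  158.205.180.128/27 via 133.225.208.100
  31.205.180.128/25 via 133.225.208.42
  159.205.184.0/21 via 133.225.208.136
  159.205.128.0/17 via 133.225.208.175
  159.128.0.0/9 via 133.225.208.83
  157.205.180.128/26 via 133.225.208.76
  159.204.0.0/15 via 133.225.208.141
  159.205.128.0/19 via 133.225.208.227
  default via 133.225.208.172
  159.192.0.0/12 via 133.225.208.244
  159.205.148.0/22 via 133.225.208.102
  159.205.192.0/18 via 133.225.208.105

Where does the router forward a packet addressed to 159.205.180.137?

133.225.208.175

Routes whose prefix contains 159.205.180.137:
  0.0.0.0/0 (default, matches everything) -> 133.225.208.172
  156.0.0.0/6 (156.0.0.0 - 159.255.255.255) -> 133.225.208.18
  159.128.0.0/9 (159.128.0.0 - 159.255.255.255) -> 133.225.208.83
  159.192.0.0/12 (159.192.0.0 - 159.207.255.255) -> 133.225.208.244
  159.204.0.0/15 (159.204.0.0 - 159.205.255.255) -> 133.225.208.141
  159.205.128.0/17 (159.205.128.0 - 159.205.255.255) -> 133.225.208.175
More-specific entries that do NOT match:
  158.205.180.128/27 (158.205.180.128 - 158.205.180.159) does not contain 159.205.180.137
  157.205.180.128/26 (157.205.180.128 - 157.205.180.191) does not contain 159.205.180.137
  31.205.180.128/25 (31.205.180.128 - 31.205.180.255) does not contain 159.205.180.137
  159.205.182.0/24 (159.205.182.0 - 159.205.182.255) does not contain 159.205.180.137
  159.205.148.0/22 (159.205.148.0 - 159.205.151.255) does not contain 159.205.180.137
  159.205.184.0/21 (159.205.184.0 - 159.205.191.255) does not contain 159.205.180.137
  159.207.176.0/20 (159.207.176.0 - 159.207.191.255) does not contain 159.205.180.137
  159.205.128.0/19 (159.205.128.0 - 159.205.159.255) does not contain 159.205.180.137
  159.205.192.0/18 (159.205.192.0 - 159.205.255.255) does not contain 159.205.180.137
Longest matching prefix is /17 -> next hop 133.225.208.175.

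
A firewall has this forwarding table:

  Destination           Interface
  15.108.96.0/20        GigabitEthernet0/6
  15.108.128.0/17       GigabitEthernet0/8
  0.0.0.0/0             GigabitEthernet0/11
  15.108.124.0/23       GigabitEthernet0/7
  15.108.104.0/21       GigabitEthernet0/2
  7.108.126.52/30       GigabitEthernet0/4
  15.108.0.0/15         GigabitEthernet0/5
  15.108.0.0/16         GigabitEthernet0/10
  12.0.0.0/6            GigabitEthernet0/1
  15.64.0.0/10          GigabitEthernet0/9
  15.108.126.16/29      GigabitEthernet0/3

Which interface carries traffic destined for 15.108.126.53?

GigabitEthernet0/10

Routes whose prefix contains 15.108.126.53:
  0.0.0.0/0 (default, matches everything) -> GigabitEthernet0/11
  12.0.0.0/6 (12.0.0.0 - 15.255.255.255) -> GigabitEthernet0/1
  15.64.0.0/10 (15.64.0.0 - 15.127.255.255) -> GigabitEthernet0/9
  15.108.0.0/15 (15.108.0.0 - 15.109.255.255) -> GigabitEthernet0/5
  15.108.0.0/16 (15.108.0.0 - 15.108.255.255) -> GigabitEthernet0/10
More-specific entries that do NOT match:
  7.108.126.52/30 (7.108.126.52 - 7.108.126.55) does not contain 15.108.126.53
  15.108.126.16/29 (15.108.126.16 - 15.108.126.23) does not contain 15.108.126.53
  15.108.124.0/23 (15.108.124.0 - 15.108.125.255) does not contain 15.108.126.53
  15.108.104.0/21 (15.108.104.0 - 15.108.111.255) does not contain 15.108.126.53
  15.108.96.0/20 (15.108.96.0 - 15.108.111.255) does not contain 15.108.126.53
  15.108.128.0/17 (15.108.128.0 - 15.108.255.255) does not contain 15.108.126.53
Longest matching prefix is /16 -> interface GigabitEthernet0/10.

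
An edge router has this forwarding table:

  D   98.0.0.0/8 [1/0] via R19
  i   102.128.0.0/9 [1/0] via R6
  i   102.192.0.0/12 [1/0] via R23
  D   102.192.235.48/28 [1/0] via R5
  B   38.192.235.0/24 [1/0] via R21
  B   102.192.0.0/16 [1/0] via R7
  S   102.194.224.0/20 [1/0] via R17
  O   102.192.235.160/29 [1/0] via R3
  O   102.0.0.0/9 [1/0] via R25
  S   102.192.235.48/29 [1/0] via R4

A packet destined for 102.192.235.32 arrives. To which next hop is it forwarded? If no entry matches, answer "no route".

R7

Routes whose prefix contains 102.192.235.32:
  102.128.0.0/9 (102.128.0.0 - 102.255.255.255) -> R6
  102.192.0.0/12 (102.192.0.0 - 102.207.255.255) -> R23
  102.192.0.0/16 (102.192.0.0 - 102.192.255.255) -> R7
More-specific entries that do NOT match:
  102.192.235.160/29 (102.192.235.160 - 102.192.235.167) does not contain 102.192.235.32
  102.192.235.48/29 (102.192.235.48 - 102.192.235.55) does not contain 102.192.235.32
  102.192.235.48/28 (102.192.235.48 - 102.192.235.63) does not contain 102.192.235.32
  38.192.235.0/24 (38.192.235.0 - 38.192.235.255) does not contain 102.192.235.32
  102.194.224.0/20 (102.194.224.0 - 102.194.239.255) does not contain 102.192.235.32
Longest matching prefix is /16 -> next hop R7.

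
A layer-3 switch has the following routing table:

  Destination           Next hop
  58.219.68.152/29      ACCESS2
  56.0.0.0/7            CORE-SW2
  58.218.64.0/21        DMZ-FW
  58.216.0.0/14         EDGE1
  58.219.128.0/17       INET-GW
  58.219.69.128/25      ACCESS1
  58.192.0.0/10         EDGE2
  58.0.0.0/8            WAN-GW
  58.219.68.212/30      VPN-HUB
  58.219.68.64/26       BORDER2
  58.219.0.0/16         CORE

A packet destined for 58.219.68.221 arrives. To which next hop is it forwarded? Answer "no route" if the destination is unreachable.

Routes whose prefix contains 58.219.68.221:
  58.0.0.0/8 (58.0.0.0 - 58.255.255.255) -> WAN-GW
  58.192.0.0/10 (58.192.0.0 - 58.255.255.255) -> EDGE2
  58.216.0.0/14 (58.216.0.0 - 58.219.255.255) -> EDGE1
  58.219.0.0/16 (58.219.0.0 - 58.219.255.255) -> CORE
More-specific entries that do NOT match:
  58.219.68.212/30 (58.219.68.212 - 58.219.68.215) does not contain 58.219.68.221
  58.219.68.152/29 (58.219.68.152 - 58.219.68.159) does not contain 58.219.68.221
  58.219.68.64/26 (58.219.68.64 - 58.219.68.127) does not contain 58.219.68.221
  58.219.69.128/25 (58.219.69.128 - 58.219.69.255) does not contain 58.219.68.221
  58.218.64.0/21 (58.218.64.0 - 58.218.71.255) does not contain 58.219.68.221
  58.219.128.0/17 (58.219.128.0 - 58.219.255.255) does not contain 58.219.68.221
Longest matching prefix is /16 -> next hop CORE.

CORE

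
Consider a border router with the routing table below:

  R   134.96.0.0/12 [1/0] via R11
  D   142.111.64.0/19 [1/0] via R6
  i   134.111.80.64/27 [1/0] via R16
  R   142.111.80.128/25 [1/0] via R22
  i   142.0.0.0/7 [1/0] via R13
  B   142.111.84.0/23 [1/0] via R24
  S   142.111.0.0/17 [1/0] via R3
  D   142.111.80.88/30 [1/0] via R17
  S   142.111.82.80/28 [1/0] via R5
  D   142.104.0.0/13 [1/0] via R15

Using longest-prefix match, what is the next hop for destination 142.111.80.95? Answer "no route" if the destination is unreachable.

Routes whose prefix contains 142.111.80.95:
  142.0.0.0/7 (142.0.0.0 - 143.255.255.255) -> R13
  142.104.0.0/13 (142.104.0.0 - 142.111.255.255) -> R15
  142.111.0.0/17 (142.111.0.0 - 142.111.127.255) -> R3
  142.111.64.0/19 (142.111.64.0 - 142.111.95.255) -> R6
More-specific entries that do NOT match:
  142.111.80.88/30 (142.111.80.88 - 142.111.80.91) does not contain 142.111.80.95
  142.111.82.80/28 (142.111.82.80 - 142.111.82.95) does not contain 142.111.80.95
  134.111.80.64/27 (134.111.80.64 - 134.111.80.95) does not contain 142.111.80.95
  142.111.80.128/25 (142.111.80.128 - 142.111.80.255) does not contain 142.111.80.95
  142.111.84.0/23 (142.111.84.0 - 142.111.85.255) does not contain 142.111.80.95
Longest matching prefix is /19 -> next hop R6.

R6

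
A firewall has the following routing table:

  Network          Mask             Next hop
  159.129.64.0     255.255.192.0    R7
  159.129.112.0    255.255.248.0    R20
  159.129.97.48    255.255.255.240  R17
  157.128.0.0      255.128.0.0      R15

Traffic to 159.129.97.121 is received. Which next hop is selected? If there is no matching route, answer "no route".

R7

Routes whose prefix contains 159.129.97.121:
  159.129.64.0/18 (159.129.64.0 - 159.129.127.255) -> R7
More-specific entries that do NOT match:
  159.129.97.48/28 (159.129.97.48 - 159.129.97.63) does not contain 159.129.97.121
  159.129.112.0/21 (159.129.112.0 - 159.129.119.255) does not contain 159.129.97.121
Longest matching prefix is /18 -> next hop R7.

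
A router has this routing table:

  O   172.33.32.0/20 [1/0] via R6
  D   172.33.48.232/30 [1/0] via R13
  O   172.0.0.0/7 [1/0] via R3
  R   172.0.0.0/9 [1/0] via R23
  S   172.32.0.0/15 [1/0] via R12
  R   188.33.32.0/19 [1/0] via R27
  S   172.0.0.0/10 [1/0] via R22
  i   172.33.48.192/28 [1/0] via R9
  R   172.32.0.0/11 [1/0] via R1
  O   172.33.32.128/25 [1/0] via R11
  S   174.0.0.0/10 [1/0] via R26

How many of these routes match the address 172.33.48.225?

Prefixes containing 172.33.48.225:
  172.0.0.0/7 (172.0.0.0 - 173.255.255.255)
  172.0.0.0/9 (172.0.0.0 - 172.127.255.255)
  172.0.0.0/10 (172.0.0.0 - 172.63.255.255)
  172.32.0.0/11 (172.32.0.0 - 172.63.255.255)
  172.32.0.0/15 (172.32.0.0 - 172.33.255.255)
Total matching entries: 5.

5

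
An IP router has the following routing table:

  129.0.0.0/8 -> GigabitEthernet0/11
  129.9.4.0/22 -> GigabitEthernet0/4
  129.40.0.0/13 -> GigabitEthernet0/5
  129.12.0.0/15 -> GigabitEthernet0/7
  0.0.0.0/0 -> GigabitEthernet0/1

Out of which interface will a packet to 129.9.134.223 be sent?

Routes whose prefix contains 129.9.134.223:
  0.0.0.0/0 (default, matches everything) -> GigabitEthernet0/1
  129.0.0.0/8 (129.0.0.0 - 129.255.255.255) -> GigabitEthernet0/11
More-specific entries that do NOT match:
  129.9.4.0/22 (129.9.4.0 - 129.9.7.255) does not contain 129.9.134.223
  129.12.0.0/15 (129.12.0.0 - 129.13.255.255) does not contain 129.9.134.223
  129.40.0.0/13 (129.40.0.0 - 129.47.255.255) does not contain 129.9.134.223
Longest matching prefix is /8 -> interface GigabitEthernet0/11.

GigabitEthernet0/11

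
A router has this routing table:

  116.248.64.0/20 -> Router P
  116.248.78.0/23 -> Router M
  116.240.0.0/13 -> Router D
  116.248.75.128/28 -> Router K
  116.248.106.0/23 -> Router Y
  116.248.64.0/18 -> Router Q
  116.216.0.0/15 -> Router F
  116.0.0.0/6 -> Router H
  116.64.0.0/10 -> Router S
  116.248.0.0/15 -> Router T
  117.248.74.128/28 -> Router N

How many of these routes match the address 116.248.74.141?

4

Prefixes containing 116.248.74.141:
  116.0.0.0/6 (116.0.0.0 - 119.255.255.255)
  116.248.0.0/15 (116.248.0.0 - 116.249.255.255)
  116.248.64.0/18 (116.248.64.0 - 116.248.127.255)
  116.248.64.0/20 (116.248.64.0 - 116.248.79.255)
Total matching entries: 4.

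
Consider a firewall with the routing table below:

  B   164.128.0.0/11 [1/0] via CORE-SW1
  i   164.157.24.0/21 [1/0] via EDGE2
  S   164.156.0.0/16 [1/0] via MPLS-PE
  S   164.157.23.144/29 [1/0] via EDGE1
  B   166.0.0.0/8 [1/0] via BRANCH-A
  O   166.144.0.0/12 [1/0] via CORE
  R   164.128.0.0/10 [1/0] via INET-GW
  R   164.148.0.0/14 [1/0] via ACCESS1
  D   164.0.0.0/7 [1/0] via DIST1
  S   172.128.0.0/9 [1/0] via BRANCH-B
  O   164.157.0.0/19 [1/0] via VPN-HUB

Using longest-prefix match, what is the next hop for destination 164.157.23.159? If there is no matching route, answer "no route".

Routes whose prefix contains 164.157.23.159:
  164.0.0.0/7 (164.0.0.0 - 165.255.255.255) -> DIST1
  164.128.0.0/10 (164.128.0.0 - 164.191.255.255) -> INET-GW
  164.128.0.0/11 (164.128.0.0 - 164.159.255.255) -> CORE-SW1
  164.157.0.0/19 (164.157.0.0 - 164.157.31.255) -> VPN-HUB
More-specific entries that do NOT match:
  164.157.23.144/29 (164.157.23.144 - 164.157.23.151) does not contain 164.157.23.159
  164.157.24.0/21 (164.157.24.0 - 164.157.31.255) does not contain 164.157.23.159
Longest matching prefix is /19 -> next hop VPN-HUB.

VPN-HUB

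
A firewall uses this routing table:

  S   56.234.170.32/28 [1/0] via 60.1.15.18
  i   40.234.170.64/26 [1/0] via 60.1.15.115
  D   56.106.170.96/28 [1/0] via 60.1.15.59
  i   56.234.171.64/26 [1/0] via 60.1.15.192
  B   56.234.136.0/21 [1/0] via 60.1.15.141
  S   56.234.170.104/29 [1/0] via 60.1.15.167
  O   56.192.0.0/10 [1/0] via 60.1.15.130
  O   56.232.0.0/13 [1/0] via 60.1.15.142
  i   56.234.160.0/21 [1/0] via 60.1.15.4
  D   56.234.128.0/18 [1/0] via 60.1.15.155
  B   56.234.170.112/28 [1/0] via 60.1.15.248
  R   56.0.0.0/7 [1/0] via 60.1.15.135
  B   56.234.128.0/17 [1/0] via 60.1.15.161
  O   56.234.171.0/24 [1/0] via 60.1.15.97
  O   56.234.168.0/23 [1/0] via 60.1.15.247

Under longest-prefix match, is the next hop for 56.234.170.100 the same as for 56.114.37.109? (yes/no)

56.234.170.100: longest match 56.234.128.0/18 -> 60.1.15.155
56.114.37.109: longest match 56.0.0.0/7 -> 60.1.15.135

no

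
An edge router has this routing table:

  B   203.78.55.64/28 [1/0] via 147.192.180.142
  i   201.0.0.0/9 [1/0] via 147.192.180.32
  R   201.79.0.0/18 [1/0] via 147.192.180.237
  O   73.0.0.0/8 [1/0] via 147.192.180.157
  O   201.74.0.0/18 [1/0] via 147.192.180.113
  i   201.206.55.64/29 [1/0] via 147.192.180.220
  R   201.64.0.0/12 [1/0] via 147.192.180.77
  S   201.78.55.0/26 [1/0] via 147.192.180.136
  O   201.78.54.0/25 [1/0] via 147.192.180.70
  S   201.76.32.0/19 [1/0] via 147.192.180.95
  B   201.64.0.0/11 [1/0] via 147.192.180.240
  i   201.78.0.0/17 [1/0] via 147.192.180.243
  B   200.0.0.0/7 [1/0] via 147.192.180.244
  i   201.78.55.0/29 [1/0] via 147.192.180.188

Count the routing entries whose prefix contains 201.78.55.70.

Prefixes containing 201.78.55.70:
  200.0.0.0/7 (200.0.0.0 - 201.255.255.255)
  201.0.0.0/9 (201.0.0.0 - 201.127.255.255)
  201.64.0.0/11 (201.64.0.0 - 201.95.255.255)
  201.64.0.0/12 (201.64.0.0 - 201.79.255.255)
  201.78.0.0/17 (201.78.0.0 - 201.78.127.255)
Total matching entries: 5.

5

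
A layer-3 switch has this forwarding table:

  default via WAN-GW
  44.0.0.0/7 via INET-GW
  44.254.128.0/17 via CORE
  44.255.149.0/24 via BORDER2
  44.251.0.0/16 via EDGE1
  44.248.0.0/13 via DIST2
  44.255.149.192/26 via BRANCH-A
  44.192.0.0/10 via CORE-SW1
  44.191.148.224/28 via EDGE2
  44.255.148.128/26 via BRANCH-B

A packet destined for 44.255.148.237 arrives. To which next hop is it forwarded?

DIST2

Routes whose prefix contains 44.255.148.237:
  0.0.0.0/0 (default, matches everything) -> WAN-GW
  44.0.0.0/7 (44.0.0.0 - 45.255.255.255) -> INET-GW
  44.192.0.0/10 (44.192.0.0 - 44.255.255.255) -> CORE-SW1
  44.248.0.0/13 (44.248.0.0 - 44.255.255.255) -> DIST2
More-specific entries that do NOT match:
  44.191.148.224/28 (44.191.148.224 - 44.191.148.239) does not contain 44.255.148.237
  44.255.149.192/26 (44.255.149.192 - 44.255.149.255) does not contain 44.255.148.237
  44.255.148.128/26 (44.255.148.128 - 44.255.148.191) does not contain 44.255.148.237
  44.255.149.0/24 (44.255.149.0 - 44.255.149.255) does not contain 44.255.148.237
  44.254.128.0/17 (44.254.128.0 - 44.254.255.255) does not contain 44.255.148.237
  44.251.0.0/16 (44.251.0.0 - 44.251.255.255) does not contain 44.255.148.237
Longest matching prefix is /13 -> next hop DIST2.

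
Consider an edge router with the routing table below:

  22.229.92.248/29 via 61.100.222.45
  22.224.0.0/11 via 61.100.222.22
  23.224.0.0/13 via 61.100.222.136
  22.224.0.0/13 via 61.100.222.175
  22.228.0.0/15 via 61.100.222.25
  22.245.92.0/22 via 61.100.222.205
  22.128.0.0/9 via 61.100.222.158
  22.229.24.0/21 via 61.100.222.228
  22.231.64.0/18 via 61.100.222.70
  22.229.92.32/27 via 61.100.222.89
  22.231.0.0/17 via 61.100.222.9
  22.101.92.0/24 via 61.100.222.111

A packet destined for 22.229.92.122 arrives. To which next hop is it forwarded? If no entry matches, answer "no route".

Routes whose prefix contains 22.229.92.122:
  22.128.0.0/9 (22.128.0.0 - 22.255.255.255) -> 61.100.222.158
  22.224.0.0/11 (22.224.0.0 - 22.255.255.255) -> 61.100.222.22
  22.224.0.0/13 (22.224.0.0 - 22.231.255.255) -> 61.100.222.175
  22.228.0.0/15 (22.228.0.0 - 22.229.255.255) -> 61.100.222.25
More-specific entries that do NOT match:
  22.229.92.248/29 (22.229.92.248 - 22.229.92.255) does not contain 22.229.92.122
  22.229.92.32/27 (22.229.92.32 - 22.229.92.63) does not contain 22.229.92.122
  22.101.92.0/24 (22.101.92.0 - 22.101.92.255) does not contain 22.229.92.122
  22.245.92.0/22 (22.245.92.0 - 22.245.95.255) does not contain 22.229.92.122
  22.229.24.0/21 (22.229.24.0 - 22.229.31.255) does not contain 22.229.92.122
  22.231.64.0/18 (22.231.64.0 - 22.231.127.255) does not contain 22.229.92.122
  22.231.0.0/17 (22.231.0.0 - 22.231.127.255) does not contain 22.229.92.122
Longest matching prefix is /15 -> next hop 61.100.222.25.

61.100.222.25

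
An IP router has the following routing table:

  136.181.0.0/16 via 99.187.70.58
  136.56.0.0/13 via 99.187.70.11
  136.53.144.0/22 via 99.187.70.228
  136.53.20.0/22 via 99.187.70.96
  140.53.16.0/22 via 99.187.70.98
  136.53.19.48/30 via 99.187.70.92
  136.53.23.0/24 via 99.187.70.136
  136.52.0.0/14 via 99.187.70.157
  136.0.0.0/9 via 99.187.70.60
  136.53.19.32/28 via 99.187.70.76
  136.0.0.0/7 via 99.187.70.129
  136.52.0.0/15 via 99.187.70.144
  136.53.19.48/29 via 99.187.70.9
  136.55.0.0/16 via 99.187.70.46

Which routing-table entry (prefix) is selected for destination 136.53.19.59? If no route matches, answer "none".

Entries matching 136.53.19.59:
  136.0.0.0/7 (136.0.0.0 - 137.255.255.255)
  136.0.0.0/9 (136.0.0.0 - 136.127.255.255)
  136.52.0.0/14 (136.52.0.0 - 136.55.255.255)
  136.52.0.0/15 (136.52.0.0 - 136.53.255.255)
Most specific is 136.52.0.0/15.

136.52.0.0/15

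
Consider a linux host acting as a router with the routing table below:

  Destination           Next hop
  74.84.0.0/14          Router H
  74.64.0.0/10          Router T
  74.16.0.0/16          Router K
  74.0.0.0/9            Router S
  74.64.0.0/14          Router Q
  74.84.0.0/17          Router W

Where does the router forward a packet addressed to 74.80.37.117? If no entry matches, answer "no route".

Routes whose prefix contains 74.80.37.117:
  74.0.0.0/9 (74.0.0.0 - 74.127.255.255) -> Router S
  74.64.0.0/10 (74.64.0.0 - 74.127.255.255) -> Router T
More-specific entries that do NOT match:
  74.84.0.0/17 (74.84.0.0 - 74.84.127.255) does not contain 74.80.37.117
  74.16.0.0/16 (74.16.0.0 - 74.16.255.255) does not contain 74.80.37.117
  74.84.0.0/14 (74.84.0.0 - 74.87.255.255) does not contain 74.80.37.117
  74.64.0.0/14 (74.64.0.0 - 74.67.255.255) does not contain 74.80.37.117
Longest matching prefix is /10 -> next hop Router T.

Router T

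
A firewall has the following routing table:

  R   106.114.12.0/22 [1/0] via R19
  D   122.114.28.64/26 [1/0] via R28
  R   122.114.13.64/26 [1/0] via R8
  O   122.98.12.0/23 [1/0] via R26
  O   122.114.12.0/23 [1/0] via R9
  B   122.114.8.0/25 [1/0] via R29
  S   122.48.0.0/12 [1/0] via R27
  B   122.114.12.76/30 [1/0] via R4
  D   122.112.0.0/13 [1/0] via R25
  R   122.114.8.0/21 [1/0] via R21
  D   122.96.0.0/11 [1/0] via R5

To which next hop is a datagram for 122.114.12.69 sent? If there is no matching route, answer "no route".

R9

Routes whose prefix contains 122.114.12.69:
  122.96.0.0/11 (122.96.0.0 - 122.127.255.255) -> R5
  122.112.0.0/13 (122.112.0.0 - 122.119.255.255) -> R25
  122.114.8.0/21 (122.114.8.0 - 122.114.15.255) -> R21
  122.114.12.0/23 (122.114.12.0 - 122.114.13.255) -> R9
More-specific entries that do NOT match:
  122.114.12.76/30 (122.114.12.76 - 122.114.12.79) does not contain 122.114.12.69
  122.114.28.64/26 (122.114.28.64 - 122.114.28.127) does not contain 122.114.12.69
  122.114.13.64/26 (122.114.13.64 - 122.114.13.127) does not contain 122.114.12.69
  122.114.8.0/25 (122.114.8.0 - 122.114.8.127) does not contain 122.114.12.69
Longest matching prefix is /23 -> next hop R9.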